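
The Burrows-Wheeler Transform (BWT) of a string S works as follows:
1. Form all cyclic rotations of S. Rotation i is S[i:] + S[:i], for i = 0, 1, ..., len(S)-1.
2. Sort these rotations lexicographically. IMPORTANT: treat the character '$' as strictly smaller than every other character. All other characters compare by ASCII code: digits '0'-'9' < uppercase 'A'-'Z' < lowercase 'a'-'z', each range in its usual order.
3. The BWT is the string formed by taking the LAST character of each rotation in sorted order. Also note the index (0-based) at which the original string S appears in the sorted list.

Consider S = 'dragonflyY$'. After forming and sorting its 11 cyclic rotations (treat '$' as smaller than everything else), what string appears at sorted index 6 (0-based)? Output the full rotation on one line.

All 11 rotations (rotation i = S[i:]+S[:i]):
  rot[0] = dragonflyY$
  rot[1] = ragonflyY$d
  rot[2] = agonflyY$dr
  rot[3] = gonflyY$dra
  rot[4] = onflyY$drag
  rot[5] = nflyY$drago
  rot[6] = flyY$dragon
  rot[7] = lyY$dragonf
  rot[8] = yY$dragonfl
  rot[9] = Y$dragonfly
  rot[10] = $dragonflyY
Sorted (with $ < everything):
  sorted[0] = $dragonflyY
  sorted[1] = Y$dragonfly
  sorted[2] = agonflyY$dr
  sorted[3] = dragonflyY$
  sorted[4] = flyY$dragon
  sorted[5] = gonflyY$dra
  sorted[6] = lyY$dragonf
  sorted[7] = nflyY$drago
  sorted[8] = onflyY$drag
  sorted[9] = ragonflyY$d
  sorted[10] = yY$dragonfl
sorted[6] = lyY$dragonf

Answer: lyY$dragonf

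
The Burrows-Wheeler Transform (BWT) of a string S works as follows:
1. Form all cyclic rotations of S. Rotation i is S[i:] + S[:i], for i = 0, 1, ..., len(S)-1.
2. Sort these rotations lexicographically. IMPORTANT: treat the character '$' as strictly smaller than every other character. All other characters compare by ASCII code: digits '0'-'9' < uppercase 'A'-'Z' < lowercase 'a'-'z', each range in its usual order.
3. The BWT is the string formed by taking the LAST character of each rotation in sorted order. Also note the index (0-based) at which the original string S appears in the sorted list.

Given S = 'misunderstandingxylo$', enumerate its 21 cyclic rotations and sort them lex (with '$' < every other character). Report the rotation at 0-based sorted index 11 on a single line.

Answer: ndingxylo$misundersta

Derivation:
All 21 rotations (rotation i = S[i:]+S[:i]):
  rot[0] = misunderstandingxylo$
  rot[1] = isunderstandingxylo$m
  rot[2] = sunderstandingxylo$mi
  rot[3] = understandingxylo$mis
  rot[4] = nderstandingxylo$misu
  rot[5] = derstandingxylo$misun
  rot[6] = erstandingxylo$misund
  rot[7] = rstandingxylo$misunde
  rot[8] = standingxylo$misunder
  rot[9] = tandingxylo$misunders
  rot[10] = andingxylo$misunderst
  rot[11] = ndingxylo$misundersta
  rot[12] = dingxylo$misunderstan
  rot[13] = ingxylo$misunderstand
  rot[14] = ngxylo$misunderstandi
  rot[15] = gxylo$misunderstandin
  rot[16] = xylo$misunderstanding
  rot[17] = ylo$misunderstandingx
  rot[18] = lo$misunderstandingxy
  rot[19] = o$misunderstandingxyl
  rot[20] = $misunderstandingxylo
Sorted (with $ < everything):
  sorted[0] = $misunderstandingxylo
  sorted[1] = andingxylo$misunderst
  sorted[2] = derstandingxylo$misun
  sorted[3] = dingxylo$misunderstan
  sorted[4] = erstandingxylo$misund
  sorted[5] = gxylo$misunderstandin
  sorted[6] = ingxylo$misunderstand
  sorted[7] = isunderstandingxylo$m
  sorted[8] = lo$misunderstandingxy
  sorted[9] = misunderstandingxylo$
  sorted[10] = nderstandingxylo$misu
  sorted[11] = ndingxylo$misundersta
  sorted[12] = ngxylo$misunderstandi
  sorted[13] = o$misunderstandingxyl
  sorted[14] = rstandingxylo$misunde
  sorted[15] = standingxylo$misunder
  sorted[16] = sunderstandingxylo$mi
  sorted[17] = tandingxylo$misunders
  sorted[18] = understandingxylo$mis
  sorted[19] = xylo$misunderstanding
  sorted[20] = ylo$misunderstandingx
sorted[11] = ndingxylo$misundersta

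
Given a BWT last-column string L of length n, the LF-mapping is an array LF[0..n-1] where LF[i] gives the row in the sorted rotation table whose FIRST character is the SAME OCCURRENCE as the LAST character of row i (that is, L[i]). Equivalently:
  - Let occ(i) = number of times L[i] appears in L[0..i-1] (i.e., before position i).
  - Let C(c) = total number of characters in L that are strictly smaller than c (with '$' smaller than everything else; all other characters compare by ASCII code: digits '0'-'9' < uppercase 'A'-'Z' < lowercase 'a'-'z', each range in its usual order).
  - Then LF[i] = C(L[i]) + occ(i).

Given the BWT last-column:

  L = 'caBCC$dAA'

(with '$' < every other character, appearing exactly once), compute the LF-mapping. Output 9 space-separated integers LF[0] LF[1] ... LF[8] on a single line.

Answer: 7 6 3 4 5 0 8 1 2

Derivation:
Char counts: '$':1, 'A':2, 'B':1, 'C':2, 'a':1, 'c':1, 'd':1
C (first-col start): C('$')=0, C('A')=1, C('B')=3, C('C')=4, C('a')=6, C('c')=7, C('d')=8
L[0]='c': occ=0, LF[0]=C('c')+0=7+0=7
L[1]='a': occ=0, LF[1]=C('a')+0=6+0=6
L[2]='B': occ=0, LF[2]=C('B')+0=3+0=3
L[3]='C': occ=0, LF[3]=C('C')+0=4+0=4
L[4]='C': occ=1, LF[4]=C('C')+1=4+1=5
L[5]='$': occ=0, LF[5]=C('$')+0=0+0=0
L[6]='d': occ=0, LF[6]=C('d')+0=8+0=8
L[7]='A': occ=0, LF[7]=C('A')+0=1+0=1
L[8]='A': occ=1, LF[8]=C('A')+1=1+1=2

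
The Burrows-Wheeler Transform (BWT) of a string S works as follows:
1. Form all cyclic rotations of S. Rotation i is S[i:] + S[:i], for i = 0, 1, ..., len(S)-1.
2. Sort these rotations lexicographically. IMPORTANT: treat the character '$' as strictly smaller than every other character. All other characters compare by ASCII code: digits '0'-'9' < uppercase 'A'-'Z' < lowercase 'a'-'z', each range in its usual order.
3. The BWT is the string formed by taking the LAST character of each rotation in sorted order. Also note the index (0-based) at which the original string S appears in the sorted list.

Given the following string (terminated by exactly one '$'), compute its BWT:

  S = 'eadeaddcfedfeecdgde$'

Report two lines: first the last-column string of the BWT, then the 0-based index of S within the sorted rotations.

Answer: eeeeddagaecdd$effcdd
13

Derivation:
All 20 rotations (rotation i = S[i:]+S[:i]):
  rot[0] = eadeaddcfedfeecdgde$
  rot[1] = adeaddcfedfeecdgde$e
  rot[2] = deaddcfedfeecdgde$ea
  rot[3] = eaddcfedfeecdgde$ead
  rot[4] = addcfedfeecdgde$eade
  rot[5] = ddcfedfeecdgde$eadea
  rot[6] = dcfedfeecdgde$eadead
  rot[7] = cfedfeecdgde$eadeadd
  rot[8] = fedfeecdgde$eadeaddc
  rot[9] = edfeecdgde$eadeaddcf
  rot[10] = dfeecdgde$eadeaddcfe
  rot[11] = feecdgde$eadeaddcfed
  rot[12] = eecdgde$eadeaddcfedf
  rot[13] = ecdgde$eadeaddcfedfe
  rot[14] = cdgde$eadeaddcfedfee
  rot[15] = dgde$eadeaddcfedfeec
  rot[16] = gde$eadeaddcfedfeecd
  rot[17] = de$eadeaddcfedfeecdg
  rot[18] = e$eadeaddcfedfeecdgd
  rot[19] = $eadeaddcfedfeecdgde
Sorted (with $ < everything):
  sorted[0] = $eadeaddcfedfeecdgde  (last char: 'e')
  sorted[1] = addcfedfeecdgde$eade  (last char: 'e')
  sorted[2] = adeaddcfedfeecdgde$e  (last char: 'e')
  sorted[3] = cdgde$eadeaddcfedfee  (last char: 'e')
  sorted[4] = cfedfeecdgde$eadeadd  (last char: 'd')
  sorted[5] = dcfedfeecdgde$eadead  (last char: 'd')
  sorted[6] = ddcfedfeecdgde$eadea  (last char: 'a')
  sorted[7] = de$eadeaddcfedfeecdg  (last char: 'g')
  sorted[8] = deaddcfedfeecdgde$ea  (last char: 'a')
  sorted[9] = dfeecdgde$eadeaddcfe  (last char: 'e')
  sorted[10] = dgde$eadeaddcfedfeec  (last char: 'c')
  sorted[11] = e$eadeaddcfedfeecdgd  (last char: 'd')
  sorted[12] = eaddcfedfeecdgde$ead  (last char: 'd')
  sorted[13] = eadeaddcfedfeecdgde$  (last char: '$')
  sorted[14] = ecdgde$eadeaddcfedfe  (last char: 'e')
  sorted[15] = edfeecdgde$eadeaddcf  (last char: 'f')
  sorted[16] = eecdgde$eadeaddcfedf  (last char: 'f')
  sorted[17] = fedfeecdgde$eadeaddc  (last char: 'c')
  sorted[18] = feecdgde$eadeaddcfed  (last char: 'd')
  sorted[19] = gde$eadeaddcfedfeecd  (last char: 'd')
Last column: eeeeddagaecdd$effcdd
Original string S is at sorted index 13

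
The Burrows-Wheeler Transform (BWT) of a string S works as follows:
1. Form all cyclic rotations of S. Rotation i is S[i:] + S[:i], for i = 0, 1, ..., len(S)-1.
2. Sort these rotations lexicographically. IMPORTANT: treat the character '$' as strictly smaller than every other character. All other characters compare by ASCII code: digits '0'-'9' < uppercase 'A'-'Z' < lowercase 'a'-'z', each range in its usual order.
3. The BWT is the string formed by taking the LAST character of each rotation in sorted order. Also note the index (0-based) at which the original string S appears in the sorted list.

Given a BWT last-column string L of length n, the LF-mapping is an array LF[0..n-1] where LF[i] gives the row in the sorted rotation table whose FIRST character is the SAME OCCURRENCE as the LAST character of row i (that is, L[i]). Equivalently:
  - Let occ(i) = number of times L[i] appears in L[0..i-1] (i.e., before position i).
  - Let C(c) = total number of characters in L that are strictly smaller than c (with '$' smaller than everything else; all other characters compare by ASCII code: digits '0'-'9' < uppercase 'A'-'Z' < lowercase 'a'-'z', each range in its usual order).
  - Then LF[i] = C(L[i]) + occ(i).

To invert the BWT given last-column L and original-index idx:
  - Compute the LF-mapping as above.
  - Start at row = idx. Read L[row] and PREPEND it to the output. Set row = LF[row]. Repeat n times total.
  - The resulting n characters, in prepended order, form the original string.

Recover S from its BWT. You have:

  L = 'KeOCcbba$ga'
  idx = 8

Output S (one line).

LF mapping: 2 9 3 1 8 6 7 4 0 10 5
Walk LF starting at row 8, prepending L[row]:
  step 1: row=8, L[8]='$', prepend. Next row=LF[8]=0
  step 2: row=0, L[0]='K', prepend. Next row=LF[0]=2
  step 3: row=2, L[2]='O', prepend. Next row=LF[2]=3
  step 4: row=3, L[3]='C', prepend. Next row=LF[3]=1
  step 5: row=1, L[1]='e', prepend. Next row=LF[1]=9
  step 6: row=9, L[9]='g', prepend. Next row=LF[9]=10
  step 7: row=10, L[10]='a', prepend. Next row=LF[10]=5
  step 8: row=5, L[5]='b', prepend. Next row=LF[5]=6
  step 9: row=6, L[6]='b', prepend. Next row=LF[6]=7
  step 10: row=7, L[7]='a', prepend. Next row=LF[7]=4
  step 11: row=4, L[4]='c', prepend. Next row=LF[4]=8
Reversed output: cabbageCOK$

Answer: cabbageCOK$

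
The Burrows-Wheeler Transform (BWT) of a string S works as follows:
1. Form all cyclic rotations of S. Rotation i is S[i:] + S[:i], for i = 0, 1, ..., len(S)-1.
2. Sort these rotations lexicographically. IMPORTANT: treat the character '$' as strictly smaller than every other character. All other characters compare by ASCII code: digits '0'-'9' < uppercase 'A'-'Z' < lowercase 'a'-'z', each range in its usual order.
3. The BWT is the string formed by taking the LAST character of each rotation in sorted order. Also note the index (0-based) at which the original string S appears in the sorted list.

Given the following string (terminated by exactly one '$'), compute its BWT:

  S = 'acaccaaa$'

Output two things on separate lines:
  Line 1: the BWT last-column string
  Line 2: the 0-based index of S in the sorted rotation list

All 9 rotations (rotation i = S[i:]+S[:i]):
  rot[0] = acaccaaa$
  rot[1] = caccaaa$a
  rot[2] = accaaa$ac
  rot[3] = ccaaa$aca
  rot[4] = caaa$acac
  rot[5] = aaa$acacc
  rot[6] = aa$acacca
  rot[7] = a$acaccaa
  rot[8] = $acaccaaa
Sorted (with $ < everything):
  sorted[0] = $acaccaaa  (last char: 'a')
  sorted[1] = a$acaccaa  (last char: 'a')
  sorted[2] = aa$acacca  (last char: 'a')
  sorted[3] = aaa$acacc  (last char: 'c')
  sorted[4] = acaccaaa$  (last char: '$')
  sorted[5] = accaaa$ac  (last char: 'c')
  sorted[6] = caaa$acac  (last char: 'c')
  sorted[7] = caccaaa$a  (last char: 'a')
  sorted[8] = ccaaa$aca  (last char: 'a')
Last column: aaac$ccaa
Original string S is at sorted index 4

Answer: aaac$ccaa
4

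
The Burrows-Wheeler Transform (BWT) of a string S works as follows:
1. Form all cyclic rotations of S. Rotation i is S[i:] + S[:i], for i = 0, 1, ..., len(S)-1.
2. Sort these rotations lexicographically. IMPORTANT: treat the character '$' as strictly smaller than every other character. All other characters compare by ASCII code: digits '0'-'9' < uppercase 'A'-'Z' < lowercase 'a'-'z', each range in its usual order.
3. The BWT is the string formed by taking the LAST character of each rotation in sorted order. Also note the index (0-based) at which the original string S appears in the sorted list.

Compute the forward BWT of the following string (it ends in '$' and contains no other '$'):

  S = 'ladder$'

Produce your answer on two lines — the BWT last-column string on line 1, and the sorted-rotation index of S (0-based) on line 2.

Answer: rladd$e
5

Derivation:
All 7 rotations (rotation i = S[i:]+S[:i]):
  rot[0] = ladder$
  rot[1] = adder$l
  rot[2] = dder$la
  rot[3] = der$lad
  rot[4] = er$ladd
  rot[5] = r$ladde
  rot[6] = $ladder
Sorted (with $ < everything):
  sorted[0] = $ladder  (last char: 'r')
  sorted[1] = adder$l  (last char: 'l')
  sorted[2] = dder$la  (last char: 'a')
  sorted[3] = der$lad  (last char: 'd')
  sorted[4] = er$ladd  (last char: 'd')
  sorted[5] = ladder$  (last char: '$')
  sorted[6] = r$ladde  (last char: 'e')
Last column: rladd$e
Original string S is at sorted index 5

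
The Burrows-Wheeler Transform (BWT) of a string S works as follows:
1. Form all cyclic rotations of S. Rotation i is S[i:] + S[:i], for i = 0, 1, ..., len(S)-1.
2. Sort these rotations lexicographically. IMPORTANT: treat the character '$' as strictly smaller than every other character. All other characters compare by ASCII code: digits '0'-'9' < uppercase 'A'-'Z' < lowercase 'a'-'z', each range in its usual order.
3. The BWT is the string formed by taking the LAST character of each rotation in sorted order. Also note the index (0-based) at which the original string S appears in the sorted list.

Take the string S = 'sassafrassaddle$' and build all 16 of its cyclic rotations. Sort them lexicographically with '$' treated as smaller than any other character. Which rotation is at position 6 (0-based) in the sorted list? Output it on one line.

All 16 rotations (rotation i = S[i:]+S[:i]):
  rot[0] = sassafrassaddle$
  rot[1] = assafrassaddle$s
  rot[2] = ssafrassaddle$sa
  rot[3] = safrassaddle$sas
  rot[4] = afrassaddle$sass
  rot[5] = frassaddle$sassa
  rot[6] = rassaddle$sassaf
  rot[7] = assaddle$sassafr
  rot[8] = ssaddle$sassafra
  rot[9] = saddle$sassafras
  rot[10] = addle$sassafrass
  rot[11] = ddle$sassafrassa
  rot[12] = dle$sassafrassad
  rot[13] = le$sassafrassadd
  rot[14] = e$sassafrassaddl
  rot[15] = $sassafrassaddle
Sorted (with $ < everything):
  sorted[0] = $sassafrassaddle
  sorted[1] = addle$sassafrass
  sorted[2] = afrassaddle$sass
  sorted[3] = assaddle$sassafr
  sorted[4] = assafrassaddle$s
  sorted[5] = ddle$sassafrassa
  sorted[6] = dle$sassafrassad
  sorted[7] = e$sassafrassaddl
  sorted[8] = frassaddle$sassa
  sorted[9] = le$sassafrassadd
  sorted[10] = rassaddle$sassaf
  sorted[11] = saddle$sassafras
  sorted[12] = safrassaddle$sas
  sorted[13] = sassafrassaddle$
  sorted[14] = ssaddle$sassafra
  sorted[15] = ssafrassaddle$sa
sorted[6] = dle$sassafrassad

Answer: dle$sassafrassad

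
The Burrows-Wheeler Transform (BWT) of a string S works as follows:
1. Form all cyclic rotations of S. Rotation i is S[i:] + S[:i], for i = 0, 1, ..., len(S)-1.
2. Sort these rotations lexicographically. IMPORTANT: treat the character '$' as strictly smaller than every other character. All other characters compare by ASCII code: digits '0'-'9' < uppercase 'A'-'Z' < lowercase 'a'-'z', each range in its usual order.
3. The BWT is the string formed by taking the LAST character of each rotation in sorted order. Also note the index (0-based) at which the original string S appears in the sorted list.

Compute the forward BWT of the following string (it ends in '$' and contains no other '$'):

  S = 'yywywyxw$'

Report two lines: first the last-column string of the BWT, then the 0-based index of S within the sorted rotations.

All 9 rotations (rotation i = S[i:]+S[:i]):
  rot[0] = yywywyxw$
  rot[1] = ywywyxw$y
  rot[2] = wywyxw$yy
  rot[3] = ywyxw$yyw
  rot[4] = wyxw$yywy
  rot[5] = yxw$yywyw
  rot[6] = xw$yywywy
  rot[7] = w$yywywyx
  rot[8] = $yywywyxw
Sorted (with $ < everything):
  sorted[0] = $yywywyxw  (last char: 'w')
  sorted[1] = w$yywywyx  (last char: 'x')
  sorted[2] = wywyxw$yy  (last char: 'y')
  sorted[3] = wyxw$yywy  (last char: 'y')
  sorted[4] = xw$yywywy  (last char: 'y')
  sorted[5] = ywywyxw$y  (last char: 'y')
  sorted[6] = ywyxw$yyw  (last char: 'w')
  sorted[7] = yxw$yywyw  (last char: 'w')
  sorted[8] = yywywyxw$  (last char: '$')
Last column: wxyyyyww$
Original string S is at sorted index 8

Answer: wxyyyyww$
8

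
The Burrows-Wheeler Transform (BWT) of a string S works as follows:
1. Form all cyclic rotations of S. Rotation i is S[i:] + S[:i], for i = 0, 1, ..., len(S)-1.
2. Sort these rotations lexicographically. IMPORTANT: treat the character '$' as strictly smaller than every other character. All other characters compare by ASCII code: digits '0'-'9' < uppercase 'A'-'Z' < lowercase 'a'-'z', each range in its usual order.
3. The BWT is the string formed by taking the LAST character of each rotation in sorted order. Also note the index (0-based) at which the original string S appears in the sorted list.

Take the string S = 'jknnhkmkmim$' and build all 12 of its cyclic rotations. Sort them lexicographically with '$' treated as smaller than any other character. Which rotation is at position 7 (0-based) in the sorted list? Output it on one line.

Answer: m$jknnhkmkmi

Derivation:
All 12 rotations (rotation i = S[i:]+S[:i]):
  rot[0] = jknnhkmkmim$
  rot[1] = knnhkmkmim$j
  rot[2] = nnhkmkmim$jk
  rot[3] = nhkmkmim$jkn
  rot[4] = hkmkmim$jknn
  rot[5] = kmkmim$jknnh
  rot[6] = mkmim$jknnhk
  rot[7] = kmim$jknnhkm
  rot[8] = mim$jknnhkmk
  rot[9] = im$jknnhkmkm
  rot[10] = m$jknnhkmkmi
  rot[11] = $jknnhkmkmim
Sorted (with $ < everything):
  sorted[0] = $jknnhkmkmim
  sorted[1] = hkmkmim$jknn
  sorted[2] = im$jknnhkmkm
  sorted[3] = jknnhkmkmim$
  sorted[4] = kmim$jknnhkm
  sorted[5] = kmkmim$jknnh
  sorted[6] = knnhkmkmim$j
  sorted[7] = m$jknnhkmkmi
  sorted[8] = mim$jknnhkmk
  sorted[9] = mkmim$jknnhk
  sorted[10] = nhkmkmim$jkn
  sorted[11] = nnhkmkmim$jk
sorted[7] = m$jknnhkmkmi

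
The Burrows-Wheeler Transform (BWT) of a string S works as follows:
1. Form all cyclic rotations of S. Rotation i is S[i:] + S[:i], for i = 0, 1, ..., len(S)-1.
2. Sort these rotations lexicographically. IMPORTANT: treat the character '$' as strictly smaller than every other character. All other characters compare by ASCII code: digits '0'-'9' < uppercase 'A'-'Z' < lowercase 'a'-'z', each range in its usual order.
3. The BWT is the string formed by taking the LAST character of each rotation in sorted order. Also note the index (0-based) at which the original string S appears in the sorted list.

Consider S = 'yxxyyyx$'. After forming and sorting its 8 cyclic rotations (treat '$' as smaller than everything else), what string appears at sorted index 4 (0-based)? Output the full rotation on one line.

Answer: yx$yxxyy

Derivation:
All 8 rotations (rotation i = S[i:]+S[:i]):
  rot[0] = yxxyyyx$
  rot[1] = xxyyyx$y
  rot[2] = xyyyx$yx
  rot[3] = yyyx$yxx
  rot[4] = yyx$yxxy
  rot[5] = yx$yxxyy
  rot[6] = x$yxxyyy
  rot[7] = $yxxyyyx
Sorted (with $ < everything):
  sorted[0] = $yxxyyyx
  sorted[1] = x$yxxyyy
  sorted[2] = xxyyyx$y
  sorted[3] = xyyyx$yx
  sorted[4] = yx$yxxyy
  sorted[5] = yxxyyyx$
  sorted[6] = yyx$yxxy
  sorted[7] = yyyx$yxx
sorted[4] = yx$yxxyy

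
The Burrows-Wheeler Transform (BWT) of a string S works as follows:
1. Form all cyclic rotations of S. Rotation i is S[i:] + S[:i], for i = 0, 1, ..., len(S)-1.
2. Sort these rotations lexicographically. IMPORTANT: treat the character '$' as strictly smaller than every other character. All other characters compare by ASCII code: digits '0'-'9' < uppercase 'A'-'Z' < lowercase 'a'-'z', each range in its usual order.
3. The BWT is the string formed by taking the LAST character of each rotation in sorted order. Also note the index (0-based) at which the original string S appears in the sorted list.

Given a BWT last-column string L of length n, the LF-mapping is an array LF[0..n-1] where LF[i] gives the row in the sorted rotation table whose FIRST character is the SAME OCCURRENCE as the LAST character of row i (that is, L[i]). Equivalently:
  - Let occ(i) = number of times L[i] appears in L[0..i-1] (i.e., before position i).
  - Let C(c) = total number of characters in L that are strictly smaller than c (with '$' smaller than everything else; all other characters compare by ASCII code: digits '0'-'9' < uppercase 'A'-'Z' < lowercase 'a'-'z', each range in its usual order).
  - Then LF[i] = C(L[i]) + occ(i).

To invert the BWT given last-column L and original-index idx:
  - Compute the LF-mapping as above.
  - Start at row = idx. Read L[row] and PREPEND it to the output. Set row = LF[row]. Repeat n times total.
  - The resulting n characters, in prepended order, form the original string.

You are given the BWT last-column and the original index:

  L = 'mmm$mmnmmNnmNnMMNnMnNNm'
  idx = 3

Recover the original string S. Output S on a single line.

LF mapping: 9 10 11 0 12 13 18 14 15 4 19 16 5 20 1 2 6 21 3 22 7 8 17
Walk LF starting at row 3, prepending L[row]:
  step 1: row=3, L[3]='$', prepend. Next row=LF[3]=0
  step 2: row=0, L[0]='m', prepend. Next row=LF[0]=9
  step 3: row=9, L[9]='N', prepend. Next row=LF[9]=4
  step 4: row=4, L[4]='m', prepend. Next row=LF[4]=12
  step 5: row=12, L[12]='N', prepend. Next row=LF[12]=5
  step 6: row=5, L[5]='m', prepend. Next row=LF[5]=13
  step 7: row=13, L[13]='n', prepend. Next row=LF[13]=20
  step 8: row=20, L[20]='N', prepend. Next row=LF[20]=7
  step 9: row=7, L[7]='m', prepend. Next row=LF[7]=14
  step 10: row=14, L[14]='M', prepend. Next row=LF[14]=1
  step 11: row=1, L[1]='m', prepend. Next row=LF[1]=10
  step 12: row=10, L[10]='n', prepend. Next row=LF[10]=19
  step 13: row=19, L[19]='n', prepend. Next row=LF[19]=22
  step 14: row=22, L[22]='m', prepend. Next row=LF[22]=17
  step 15: row=17, L[17]='n', prepend. Next row=LF[17]=21
  step 16: row=21, L[21]='N', prepend. Next row=LF[21]=8
  step 17: row=8, L[8]='m', prepend. Next row=LF[8]=15
  step 18: row=15, L[15]='M', prepend. Next row=LF[15]=2
  step 19: row=2, L[2]='m', prepend. Next row=LF[2]=11
  step 20: row=11, L[11]='m', prepend. Next row=LF[11]=16
  step 21: row=16, L[16]='N', prepend. Next row=LF[16]=6
  step 22: row=6, L[6]='n', prepend. Next row=LF[6]=18
  step 23: row=18, L[18]='M', prepend. Next row=LF[18]=3
Reversed output: MnNmmMmNnmnnmMmNnmNmNm$

Answer: MnNmmMmNnmnnmMmNnmNmNm$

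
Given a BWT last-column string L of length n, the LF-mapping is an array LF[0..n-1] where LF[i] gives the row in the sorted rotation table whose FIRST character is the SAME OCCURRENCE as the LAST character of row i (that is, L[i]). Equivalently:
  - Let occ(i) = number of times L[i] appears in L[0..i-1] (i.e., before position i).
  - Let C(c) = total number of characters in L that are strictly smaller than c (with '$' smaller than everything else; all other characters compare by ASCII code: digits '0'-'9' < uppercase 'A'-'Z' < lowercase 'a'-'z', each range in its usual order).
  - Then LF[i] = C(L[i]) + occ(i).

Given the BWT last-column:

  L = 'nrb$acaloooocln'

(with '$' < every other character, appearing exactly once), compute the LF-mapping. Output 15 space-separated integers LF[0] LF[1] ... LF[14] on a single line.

Answer: 8 14 3 0 1 4 2 6 10 11 12 13 5 7 9

Derivation:
Char counts: '$':1, 'a':2, 'b':1, 'c':2, 'l':2, 'n':2, 'o':4, 'r':1
C (first-col start): C('$')=0, C('a')=1, C('b')=3, C('c')=4, C('l')=6, C('n')=8, C('o')=10, C('r')=14
L[0]='n': occ=0, LF[0]=C('n')+0=8+0=8
L[1]='r': occ=0, LF[1]=C('r')+0=14+0=14
L[2]='b': occ=0, LF[2]=C('b')+0=3+0=3
L[3]='$': occ=0, LF[3]=C('$')+0=0+0=0
L[4]='a': occ=0, LF[4]=C('a')+0=1+0=1
L[5]='c': occ=0, LF[5]=C('c')+0=4+0=4
L[6]='a': occ=1, LF[6]=C('a')+1=1+1=2
L[7]='l': occ=0, LF[7]=C('l')+0=6+0=6
L[8]='o': occ=0, LF[8]=C('o')+0=10+0=10
L[9]='o': occ=1, LF[9]=C('o')+1=10+1=11
L[10]='o': occ=2, LF[10]=C('o')+2=10+2=12
L[11]='o': occ=3, LF[11]=C('o')+3=10+3=13
L[12]='c': occ=1, LF[12]=C('c')+1=4+1=5
L[13]='l': occ=1, LF[13]=C('l')+1=6+1=7
L[14]='n': occ=1, LF[14]=C('n')+1=8+1=9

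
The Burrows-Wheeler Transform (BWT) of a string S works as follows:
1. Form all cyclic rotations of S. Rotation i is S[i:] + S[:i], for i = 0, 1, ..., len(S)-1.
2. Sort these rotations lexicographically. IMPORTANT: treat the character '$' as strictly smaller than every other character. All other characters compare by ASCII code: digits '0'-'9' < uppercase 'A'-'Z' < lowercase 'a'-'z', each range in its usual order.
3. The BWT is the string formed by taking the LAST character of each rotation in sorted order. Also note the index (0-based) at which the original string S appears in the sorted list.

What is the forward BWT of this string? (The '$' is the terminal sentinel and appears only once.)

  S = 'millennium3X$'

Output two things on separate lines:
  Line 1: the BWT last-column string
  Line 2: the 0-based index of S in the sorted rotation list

Answer: Xm3lmnliu$nei
9

Derivation:
All 13 rotations (rotation i = S[i:]+S[:i]):
  rot[0] = millennium3X$
  rot[1] = illennium3X$m
  rot[2] = llennium3X$mi
  rot[3] = lennium3X$mil
  rot[4] = ennium3X$mill
  rot[5] = nnium3X$mille
  rot[6] = nium3X$millen
  rot[7] = ium3X$millenn
  rot[8] = um3X$millenni
  rot[9] = m3X$millenniu
  rot[10] = 3X$millennium
  rot[11] = X$millennium3
  rot[12] = $millennium3X
Sorted (with $ < everything):
  sorted[0] = $millennium3X  (last char: 'X')
  sorted[1] = 3X$millennium  (last char: 'm')
  sorted[2] = X$millennium3  (last char: '3')
  sorted[3] = ennium3X$mill  (last char: 'l')
  sorted[4] = illennium3X$m  (last char: 'm')
  sorted[5] = ium3X$millenn  (last char: 'n')
  sorted[6] = lennium3X$mil  (last char: 'l')
  sorted[7] = llennium3X$mi  (last char: 'i')
  sorted[8] = m3X$millenniu  (last char: 'u')
  sorted[9] = millennium3X$  (last char: '$')
  sorted[10] = nium3X$millen  (last char: 'n')
  sorted[11] = nnium3X$mille  (last char: 'e')
  sorted[12] = um3X$millenni  (last char: 'i')
Last column: Xm3lmnliu$nei
Original string S is at sorted index 9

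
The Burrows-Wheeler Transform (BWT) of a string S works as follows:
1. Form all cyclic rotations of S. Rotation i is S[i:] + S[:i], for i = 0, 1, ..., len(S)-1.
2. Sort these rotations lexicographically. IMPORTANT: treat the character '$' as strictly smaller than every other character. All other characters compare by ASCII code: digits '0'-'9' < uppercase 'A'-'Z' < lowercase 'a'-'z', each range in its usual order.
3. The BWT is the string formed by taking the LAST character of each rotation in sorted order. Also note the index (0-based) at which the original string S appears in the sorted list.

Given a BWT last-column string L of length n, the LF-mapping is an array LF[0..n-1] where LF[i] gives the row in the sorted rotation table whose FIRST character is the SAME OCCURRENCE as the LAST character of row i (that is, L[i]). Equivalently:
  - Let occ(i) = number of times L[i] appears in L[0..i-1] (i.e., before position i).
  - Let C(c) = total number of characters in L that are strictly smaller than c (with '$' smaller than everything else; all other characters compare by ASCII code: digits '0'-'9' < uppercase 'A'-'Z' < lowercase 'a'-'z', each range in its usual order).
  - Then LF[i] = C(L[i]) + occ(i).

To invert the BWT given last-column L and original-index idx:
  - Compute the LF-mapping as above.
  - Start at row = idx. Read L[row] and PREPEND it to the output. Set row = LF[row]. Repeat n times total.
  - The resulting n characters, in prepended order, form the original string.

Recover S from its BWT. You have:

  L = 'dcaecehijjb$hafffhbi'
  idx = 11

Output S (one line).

Answer: fhijecaahcbjebfhfid$

Derivation:
LF mapping: 7 5 1 8 6 9 13 16 18 19 3 0 14 2 10 11 12 15 4 17
Walk LF starting at row 11, prepending L[row]:
  step 1: row=11, L[11]='$', prepend. Next row=LF[11]=0
  step 2: row=0, L[0]='d', prepend. Next row=LF[0]=7
  step 3: row=7, L[7]='i', prepend. Next row=LF[7]=16
  step 4: row=16, L[16]='f', prepend. Next row=LF[16]=12
  step 5: row=12, L[12]='h', prepend. Next row=LF[12]=14
  step 6: row=14, L[14]='f', prepend. Next row=LF[14]=10
  step 7: row=10, L[10]='b', prepend. Next row=LF[10]=3
  step 8: row=3, L[3]='e', prepend. Next row=LF[3]=8
  step 9: row=8, L[8]='j', prepend. Next row=LF[8]=18
  step 10: row=18, L[18]='b', prepend. Next row=LF[18]=4
  step 11: row=4, L[4]='c', prepend. Next row=LF[4]=6
  step 12: row=6, L[6]='h', prepend. Next row=LF[6]=13
  step 13: row=13, L[13]='a', prepend. Next row=LF[13]=2
  step 14: row=2, L[2]='a', prepend. Next row=LF[2]=1
  step 15: row=1, L[1]='c', prepend. Next row=LF[1]=5
  step 16: row=5, L[5]='e', prepend. Next row=LF[5]=9
  step 17: row=9, L[9]='j', prepend. Next row=LF[9]=19
  step 18: row=19, L[19]='i', prepend. Next row=LF[19]=17
  step 19: row=17, L[17]='h', prepend. Next row=LF[17]=15
  step 20: row=15, L[15]='f', prepend. Next row=LF[15]=11
Reversed output: fhijecaahcbjebfhfid$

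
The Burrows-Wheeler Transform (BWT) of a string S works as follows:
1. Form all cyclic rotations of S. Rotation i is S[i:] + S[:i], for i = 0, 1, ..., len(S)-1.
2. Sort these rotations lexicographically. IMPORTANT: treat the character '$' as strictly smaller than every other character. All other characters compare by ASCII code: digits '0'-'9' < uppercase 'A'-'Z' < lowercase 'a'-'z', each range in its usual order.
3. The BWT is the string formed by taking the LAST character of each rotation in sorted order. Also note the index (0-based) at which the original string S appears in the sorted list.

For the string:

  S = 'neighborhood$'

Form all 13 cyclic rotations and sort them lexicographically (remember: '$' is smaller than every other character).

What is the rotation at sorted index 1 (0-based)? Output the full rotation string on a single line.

All 13 rotations (rotation i = S[i:]+S[:i]):
  rot[0] = neighborhood$
  rot[1] = eighborhood$n
  rot[2] = ighborhood$ne
  rot[3] = ghborhood$nei
  rot[4] = hborhood$neig
  rot[5] = borhood$neigh
  rot[6] = orhood$neighb
  rot[7] = rhood$neighbo
  rot[8] = hood$neighbor
  rot[9] = ood$neighborh
  rot[10] = od$neighborho
  rot[11] = d$neighborhoo
  rot[12] = $neighborhood
Sorted (with $ < everything):
  sorted[0] = $neighborhood
  sorted[1] = borhood$neigh
  sorted[2] = d$neighborhoo
  sorted[3] = eighborhood$n
  sorted[4] = ghborhood$nei
  sorted[5] = hborhood$neig
  sorted[6] = hood$neighbor
  sorted[7] = ighborhood$ne
  sorted[8] = neighborhood$
  sorted[9] = od$neighborho
  sorted[10] = ood$neighborh
  sorted[11] = orhood$neighb
  sorted[12] = rhood$neighbo
sorted[1] = borhood$neigh

Answer: borhood$neigh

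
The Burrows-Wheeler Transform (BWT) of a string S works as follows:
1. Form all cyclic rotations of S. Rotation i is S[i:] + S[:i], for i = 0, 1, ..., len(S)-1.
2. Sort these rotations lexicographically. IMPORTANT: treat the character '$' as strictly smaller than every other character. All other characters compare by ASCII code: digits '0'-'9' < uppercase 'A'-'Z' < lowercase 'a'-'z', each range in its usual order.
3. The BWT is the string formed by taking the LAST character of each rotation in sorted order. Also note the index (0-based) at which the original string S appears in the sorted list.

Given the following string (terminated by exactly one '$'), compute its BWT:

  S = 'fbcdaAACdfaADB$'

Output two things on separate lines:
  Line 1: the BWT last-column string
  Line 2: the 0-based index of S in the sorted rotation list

All 15 rotations (rotation i = S[i:]+S[:i]):
  rot[0] = fbcdaAACdfaADB$
  rot[1] = bcdaAACdfaADB$f
  rot[2] = cdaAACdfaADB$fb
  rot[3] = daAACdfaADB$fbc
  rot[4] = aAACdfaADB$fbcd
  rot[5] = AACdfaADB$fbcda
  rot[6] = ACdfaADB$fbcdaA
  rot[7] = CdfaADB$fbcdaAA
  rot[8] = dfaADB$fbcdaAAC
  rot[9] = faADB$fbcdaAACd
  rot[10] = aADB$fbcdaAACdf
  rot[11] = ADB$fbcdaAACdfa
  rot[12] = DB$fbcdaAACdfaA
  rot[13] = B$fbcdaAACdfaAD
  rot[14] = $fbcdaAACdfaADB
Sorted (with $ < everything):
  sorted[0] = $fbcdaAACdfaADB  (last char: 'B')
  sorted[1] = AACdfaADB$fbcda  (last char: 'a')
  sorted[2] = ACdfaADB$fbcdaA  (last char: 'A')
  sorted[3] = ADB$fbcdaAACdfa  (last char: 'a')
  sorted[4] = B$fbcdaAACdfaAD  (last char: 'D')
  sorted[5] = CdfaADB$fbcdaAA  (last char: 'A')
  sorted[6] = DB$fbcdaAACdfaA  (last char: 'A')
  sorted[7] = aAACdfaADB$fbcd  (last char: 'd')
  sorted[8] = aADB$fbcdaAACdf  (last char: 'f')
  sorted[9] = bcdaAACdfaADB$f  (last char: 'f')
  sorted[10] = cdaAACdfaADB$fb  (last char: 'b')
  sorted[11] = daAACdfaADB$fbc  (last char: 'c')
  sorted[12] = dfaADB$fbcdaAAC  (last char: 'C')
  sorted[13] = faADB$fbcdaAACd  (last char: 'd')
  sorted[14] = fbcdaAACdfaADB$  (last char: '$')
Last column: BaAaDAAdffbcCd$
Original string S is at sorted index 14

Answer: BaAaDAAdffbcCd$
14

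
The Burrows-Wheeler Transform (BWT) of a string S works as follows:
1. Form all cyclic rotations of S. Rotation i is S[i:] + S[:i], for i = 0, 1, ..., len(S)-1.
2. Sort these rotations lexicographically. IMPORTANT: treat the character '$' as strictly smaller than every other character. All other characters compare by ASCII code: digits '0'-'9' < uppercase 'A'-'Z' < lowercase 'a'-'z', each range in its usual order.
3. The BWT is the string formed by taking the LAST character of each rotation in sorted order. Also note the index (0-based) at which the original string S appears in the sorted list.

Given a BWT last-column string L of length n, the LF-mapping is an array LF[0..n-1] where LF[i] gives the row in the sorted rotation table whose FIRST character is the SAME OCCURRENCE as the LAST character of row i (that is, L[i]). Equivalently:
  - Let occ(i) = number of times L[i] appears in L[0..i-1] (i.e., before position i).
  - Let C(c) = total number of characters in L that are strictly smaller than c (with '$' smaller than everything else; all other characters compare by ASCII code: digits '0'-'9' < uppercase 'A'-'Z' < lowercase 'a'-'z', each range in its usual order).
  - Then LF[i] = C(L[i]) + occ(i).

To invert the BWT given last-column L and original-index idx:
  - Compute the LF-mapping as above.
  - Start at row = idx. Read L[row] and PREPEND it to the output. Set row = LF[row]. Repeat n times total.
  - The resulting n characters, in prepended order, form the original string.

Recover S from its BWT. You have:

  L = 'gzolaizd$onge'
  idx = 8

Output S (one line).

Answer: noodlezigzag$

Derivation:
LF mapping: 4 11 9 7 1 6 12 2 0 10 8 5 3
Walk LF starting at row 8, prepending L[row]:
  step 1: row=8, L[8]='$', prepend. Next row=LF[8]=0
  step 2: row=0, L[0]='g', prepend. Next row=LF[0]=4
  step 3: row=4, L[4]='a', prepend. Next row=LF[4]=1
  step 4: row=1, L[1]='z', prepend. Next row=LF[1]=11
  step 5: row=11, L[11]='g', prepend. Next row=LF[11]=5
  step 6: row=5, L[5]='i', prepend. Next row=LF[5]=6
  step 7: row=6, L[6]='z', prepend. Next row=LF[6]=12
  step 8: row=12, L[12]='e', prepend. Next row=LF[12]=3
  step 9: row=3, L[3]='l', prepend. Next row=LF[3]=7
  step 10: row=7, L[7]='d', prepend. Next row=LF[7]=2
  step 11: row=2, L[2]='o', prepend. Next row=LF[2]=9
  step 12: row=9, L[9]='o', prepend. Next row=LF[9]=10
  step 13: row=10, L[10]='n', prepend. Next row=LF[10]=8
Reversed output: noodlezigzag$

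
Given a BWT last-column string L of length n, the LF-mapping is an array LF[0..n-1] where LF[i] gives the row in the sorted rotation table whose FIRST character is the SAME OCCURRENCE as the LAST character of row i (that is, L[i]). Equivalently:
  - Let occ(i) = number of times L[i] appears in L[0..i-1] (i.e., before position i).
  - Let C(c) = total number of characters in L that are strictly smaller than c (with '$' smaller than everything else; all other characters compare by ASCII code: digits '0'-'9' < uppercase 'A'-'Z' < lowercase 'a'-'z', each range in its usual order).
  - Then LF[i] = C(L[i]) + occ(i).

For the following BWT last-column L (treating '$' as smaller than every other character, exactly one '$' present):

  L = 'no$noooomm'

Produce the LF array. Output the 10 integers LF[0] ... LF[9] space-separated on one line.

Char counts: '$':1, 'm':2, 'n':2, 'o':5
C (first-col start): C('$')=0, C('m')=1, C('n')=3, C('o')=5
L[0]='n': occ=0, LF[0]=C('n')+0=3+0=3
L[1]='o': occ=0, LF[1]=C('o')+0=5+0=5
L[2]='$': occ=0, LF[2]=C('$')+0=0+0=0
L[3]='n': occ=1, LF[3]=C('n')+1=3+1=4
L[4]='o': occ=1, LF[4]=C('o')+1=5+1=6
L[5]='o': occ=2, LF[5]=C('o')+2=5+2=7
L[6]='o': occ=3, LF[6]=C('o')+3=5+3=8
L[7]='o': occ=4, LF[7]=C('o')+4=5+4=9
L[8]='m': occ=0, LF[8]=C('m')+0=1+0=1
L[9]='m': occ=1, LF[9]=C('m')+1=1+1=2

Answer: 3 5 0 4 6 7 8 9 1 2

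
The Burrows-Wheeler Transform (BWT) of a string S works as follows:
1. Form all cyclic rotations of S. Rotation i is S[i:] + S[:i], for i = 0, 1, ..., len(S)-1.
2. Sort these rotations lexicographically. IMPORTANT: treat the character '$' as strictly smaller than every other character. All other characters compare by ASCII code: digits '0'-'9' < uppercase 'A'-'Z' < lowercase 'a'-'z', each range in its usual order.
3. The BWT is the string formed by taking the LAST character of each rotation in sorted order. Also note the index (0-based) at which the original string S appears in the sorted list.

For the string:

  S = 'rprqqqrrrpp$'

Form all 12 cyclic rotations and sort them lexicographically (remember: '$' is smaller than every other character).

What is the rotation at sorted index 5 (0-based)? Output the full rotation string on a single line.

All 12 rotations (rotation i = S[i:]+S[:i]):
  rot[0] = rprqqqrrrpp$
  rot[1] = prqqqrrrpp$r
  rot[2] = rqqqrrrpp$rp
  rot[3] = qqqrrrpp$rpr
  rot[4] = qqrrrpp$rprq
  rot[5] = qrrrpp$rprqq
  rot[6] = rrrpp$rprqqq
  rot[7] = rrpp$rprqqqr
  rot[8] = rpp$rprqqqrr
  rot[9] = pp$rprqqqrrr
  rot[10] = p$rprqqqrrrp
  rot[11] = $rprqqqrrrpp
Sorted (with $ < everything):
  sorted[0] = $rprqqqrrrpp
  sorted[1] = p$rprqqqrrrp
  sorted[2] = pp$rprqqqrrr
  sorted[3] = prqqqrrrpp$r
  sorted[4] = qqqrrrpp$rpr
  sorted[5] = qqrrrpp$rprq
  sorted[6] = qrrrpp$rprqq
  sorted[7] = rpp$rprqqqrr
  sorted[8] = rprqqqrrrpp$
  sorted[9] = rqqqrrrpp$rp
  sorted[10] = rrpp$rprqqqr
  sorted[11] = rrrpp$rprqqq
sorted[5] = qqrrrpp$rprq

Answer: qqrrrpp$rprq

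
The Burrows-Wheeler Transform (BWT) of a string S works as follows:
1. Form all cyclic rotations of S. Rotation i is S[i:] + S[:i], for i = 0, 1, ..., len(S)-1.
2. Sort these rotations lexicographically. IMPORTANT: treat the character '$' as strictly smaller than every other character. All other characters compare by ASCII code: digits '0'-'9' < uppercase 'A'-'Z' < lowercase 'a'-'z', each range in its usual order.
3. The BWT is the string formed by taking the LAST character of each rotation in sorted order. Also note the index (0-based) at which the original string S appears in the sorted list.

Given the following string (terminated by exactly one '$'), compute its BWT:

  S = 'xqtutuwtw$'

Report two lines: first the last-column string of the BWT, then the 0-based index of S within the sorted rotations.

Answer: wxquwtttu$
9

Derivation:
All 10 rotations (rotation i = S[i:]+S[:i]):
  rot[0] = xqtutuwtw$
  rot[1] = qtutuwtw$x
  rot[2] = tutuwtw$xq
  rot[3] = utuwtw$xqt
  rot[4] = tuwtw$xqtu
  rot[5] = uwtw$xqtut
  rot[6] = wtw$xqtutu
  rot[7] = tw$xqtutuw
  rot[8] = w$xqtutuwt
  rot[9] = $xqtutuwtw
Sorted (with $ < everything):
  sorted[0] = $xqtutuwtw  (last char: 'w')
  sorted[1] = qtutuwtw$x  (last char: 'x')
  sorted[2] = tutuwtw$xq  (last char: 'q')
  sorted[3] = tuwtw$xqtu  (last char: 'u')
  sorted[4] = tw$xqtutuw  (last char: 'w')
  sorted[5] = utuwtw$xqt  (last char: 't')
  sorted[6] = uwtw$xqtut  (last char: 't')
  sorted[7] = w$xqtutuwt  (last char: 't')
  sorted[8] = wtw$xqtutu  (last char: 'u')
  sorted[9] = xqtutuwtw$  (last char: '$')
Last column: wxquwtttu$
Original string S is at sorted index 9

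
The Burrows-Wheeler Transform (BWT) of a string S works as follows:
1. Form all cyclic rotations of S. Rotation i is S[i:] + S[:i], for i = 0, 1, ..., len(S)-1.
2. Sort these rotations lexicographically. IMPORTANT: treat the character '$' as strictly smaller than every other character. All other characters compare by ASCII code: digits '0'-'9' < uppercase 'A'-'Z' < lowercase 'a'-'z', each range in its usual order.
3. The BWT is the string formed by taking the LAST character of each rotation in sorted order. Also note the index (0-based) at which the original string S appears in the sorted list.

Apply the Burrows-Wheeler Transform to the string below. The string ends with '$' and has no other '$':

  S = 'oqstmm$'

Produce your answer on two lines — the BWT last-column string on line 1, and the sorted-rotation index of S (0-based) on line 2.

Answer: mmt$oqs
3

Derivation:
All 7 rotations (rotation i = S[i:]+S[:i]):
  rot[0] = oqstmm$
  rot[1] = qstmm$o
  rot[2] = stmm$oq
  rot[3] = tmm$oqs
  rot[4] = mm$oqst
  rot[5] = m$oqstm
  rot[6] = $oqstmm
Sorted (with $ < everything):
  sorted[0] = $oqstmm  (last char: 'm')
  sorted[1] = m$oqstm  (last char: 'm')
  sorted[2] = mm$oqst  (last char: 't')
  sorted[3] = oqstmm$  (last char: '$')
  sorted[4] = qstmm$o  (last char: 'o')
  sorted[5] = stmm$oq  (last char: 'q')
  sorted[6] = tmm$oqs  (last char: 's')
Last column: mmt$oqs
Original string S is at sorted index 3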